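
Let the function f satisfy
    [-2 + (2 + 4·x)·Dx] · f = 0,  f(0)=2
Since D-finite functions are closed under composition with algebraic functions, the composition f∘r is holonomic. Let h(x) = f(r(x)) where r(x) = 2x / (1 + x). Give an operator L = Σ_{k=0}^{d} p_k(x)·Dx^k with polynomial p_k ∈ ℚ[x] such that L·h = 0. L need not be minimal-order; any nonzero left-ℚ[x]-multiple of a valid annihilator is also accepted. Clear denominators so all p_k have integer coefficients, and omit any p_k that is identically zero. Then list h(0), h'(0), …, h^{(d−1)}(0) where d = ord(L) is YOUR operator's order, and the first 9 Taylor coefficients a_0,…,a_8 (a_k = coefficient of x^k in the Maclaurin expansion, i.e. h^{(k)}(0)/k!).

f: a_k = 2, 2, -1, 1, -5/4, 7/4, -21/8, 33/8, -429/64, …
L₀ from L_f via x↦r, Dx↦r'^{-1}Dx.
L = -2 + (1 + 6·x + 5·x^2)·Dx  (order 1).
h: a_k = 2, 4, -8, 20, -60, 204, -752, 2924, -11800, …
ICs: h(0) = 2.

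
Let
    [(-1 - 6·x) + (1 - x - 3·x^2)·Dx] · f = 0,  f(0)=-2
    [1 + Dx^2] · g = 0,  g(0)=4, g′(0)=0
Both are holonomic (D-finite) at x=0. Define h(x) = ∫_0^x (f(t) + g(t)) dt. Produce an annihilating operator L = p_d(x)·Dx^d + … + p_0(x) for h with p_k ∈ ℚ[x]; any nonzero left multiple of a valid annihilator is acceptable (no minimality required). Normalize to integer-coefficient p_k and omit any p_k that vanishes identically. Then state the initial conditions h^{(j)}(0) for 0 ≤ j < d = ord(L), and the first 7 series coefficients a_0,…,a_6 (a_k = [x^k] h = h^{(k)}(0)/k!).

f: a_k = -2, -2, -8, -14, -38, -80, -194, …
g: a_k = 4, 0, -2, 0, 1/6, 0, -1/180, …
Weyl lclm of L_f,L_g ⇒ L₀ (ord ≤ 3).
Integrate: L := L₀·Dx.
L = (43 + 292·x + 307·x^2 + 624·x^3 + 45·x^4 + 54·x^5)·Dx + (-9 - 7·x - 6·x^2 + 91·x^3 + 144·x^4 + 27·x^5 + 27·x^6)·Dx^2 + (43 + 292·x + 307·x^2 + 624·x^3 + 45·x^4 + 54·x^5)·Dx^3 + (-9 - 7·x - 6·x^2 + 91·x^3 + 144·x^4 + 27·x^5 + 27·x^6)·Dx^4  (order 4).
h: a_k = 0, 2, -1, -10/3, -7/2, -227/30, -40/3, …
ICs: h(0) = 0, h′(0) = 2, h′′(0) = -2, h′′′(0) = -20.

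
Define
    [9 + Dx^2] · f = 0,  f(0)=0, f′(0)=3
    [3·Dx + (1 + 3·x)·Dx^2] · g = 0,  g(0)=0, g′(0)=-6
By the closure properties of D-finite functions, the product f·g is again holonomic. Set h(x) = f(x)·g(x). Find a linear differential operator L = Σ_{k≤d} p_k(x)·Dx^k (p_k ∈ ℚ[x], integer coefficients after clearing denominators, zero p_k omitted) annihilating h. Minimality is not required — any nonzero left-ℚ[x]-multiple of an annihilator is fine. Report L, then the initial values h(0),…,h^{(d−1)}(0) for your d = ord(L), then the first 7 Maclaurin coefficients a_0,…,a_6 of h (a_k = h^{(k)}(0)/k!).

f: a_k = 0, 3, 0, -9/2, 0, 81/40, 0, …
g: a_k = 0, -6, 9, -18, 81/2, -486/5, 243, …
L₀ := L_f ⊗_s L_g (sym. prod.), ord ≤ 4.
L = (-81 + 486·x + 4617·x^2 + 11664·x^3 + 8748·x^4) + (36 + 540·x + 1944·x^2 + 1944·x^3)·Dx + (180·x + 1134·x^2 + 2592·x^3 + 1944·x^4)·Dx^2 + (4 + 60·x + 216·x^2 + 216·x^3)·Dx^3 + (1 + 14·x + 69·x^2 + 144·x^3 + 108·x^4)·Dx^4  (order 4).
h: a_k = 0, 0, -18, 27, -27, 81, -891/4, …
ICs: h(0) = 0, h′(0) = 0, h′′(0) = -36, h′′′(0) = 162.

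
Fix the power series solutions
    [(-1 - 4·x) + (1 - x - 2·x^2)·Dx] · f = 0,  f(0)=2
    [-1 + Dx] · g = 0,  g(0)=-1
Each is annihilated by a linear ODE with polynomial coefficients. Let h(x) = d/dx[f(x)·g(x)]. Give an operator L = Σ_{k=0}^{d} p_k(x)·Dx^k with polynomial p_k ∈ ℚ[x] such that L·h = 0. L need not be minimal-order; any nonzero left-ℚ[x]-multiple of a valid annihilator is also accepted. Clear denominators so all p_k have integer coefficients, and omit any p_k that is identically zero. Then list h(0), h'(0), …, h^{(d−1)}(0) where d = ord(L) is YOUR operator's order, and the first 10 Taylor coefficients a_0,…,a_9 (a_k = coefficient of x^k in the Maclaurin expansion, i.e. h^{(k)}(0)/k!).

f: a_k = 2, 2, 6, 10, 22, 42, 86, 170, 342, 682, …
g: a_k = -1, -1, -1/2, -1/6, -1/24, -1/120, -1/720, -1/5040, -1/40320, -1/362880, …
h₀=f·g: eliminate ⇒ L₀, order ≤ 1·1.
h=h₀': d/dx-closure on L₀ ⇒ L.
L = (9 + 16·x + 9·x^2 - 12·x^3 + 4·x^4) + (-2 - x + 9·x^2 + 4·x^3 - 4·x^4)·Dx  (order 1).
h: a_k = -4, -18, -52, -425/3, -701/2, -50737/60, -88558/45, -3783419/840, -20417113/2016, -4084757561/181440, …
ICs: h(0) = -4.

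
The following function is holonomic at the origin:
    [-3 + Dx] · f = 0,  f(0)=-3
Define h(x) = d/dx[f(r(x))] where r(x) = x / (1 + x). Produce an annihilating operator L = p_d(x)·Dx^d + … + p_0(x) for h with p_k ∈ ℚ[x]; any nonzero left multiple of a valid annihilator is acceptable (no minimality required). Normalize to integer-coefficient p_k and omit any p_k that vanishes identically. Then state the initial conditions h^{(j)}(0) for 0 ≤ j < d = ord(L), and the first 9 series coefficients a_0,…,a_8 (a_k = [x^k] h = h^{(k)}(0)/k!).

f: a_k = -3, -9, -27/2, -27/2, -81/8, -243/40, -243/80, -729/560, -2187/4480, …
L₀ from L_f via x↦r, Dx↦r'^{-1}Dx.
h=h₀': d/dx-closure on L₀ ⇒ L.
L = (1 - 2·x) + (-1 - 2·x - x^2)·Dx  (order 1).
h: a_k = -9, -9, 27/2, -9/2, -63/8, 621/40, -1233/80, 4869/560, 5751/4480, …
ICs: h(0) = -9.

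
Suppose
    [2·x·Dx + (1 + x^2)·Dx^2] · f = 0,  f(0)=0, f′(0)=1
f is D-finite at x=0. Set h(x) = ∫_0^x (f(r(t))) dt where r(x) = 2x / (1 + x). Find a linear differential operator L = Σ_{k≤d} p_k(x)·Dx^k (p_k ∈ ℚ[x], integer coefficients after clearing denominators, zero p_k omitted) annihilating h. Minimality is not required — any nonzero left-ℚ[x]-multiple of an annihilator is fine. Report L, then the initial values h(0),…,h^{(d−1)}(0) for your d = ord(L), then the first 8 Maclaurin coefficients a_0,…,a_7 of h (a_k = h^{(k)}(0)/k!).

f: a_k = 0, 1, 0, -1/3, 0, 1/5, 0, -1/7, …
Change of var in L_f (x↦r) gives L₀.
Integrate: L := L₀·Dx.
L = (2 + 10·x)·Dx^2 + (1 + 2·x + 5·x^2)·Dx^3  (order 3).
h: a_k = 0, 0, 1, -2/3, -1/6, 6/5, -19/15, -22/21, …
ICs: h(0) = 0, h′(0) = 0, h′′(0) = 2.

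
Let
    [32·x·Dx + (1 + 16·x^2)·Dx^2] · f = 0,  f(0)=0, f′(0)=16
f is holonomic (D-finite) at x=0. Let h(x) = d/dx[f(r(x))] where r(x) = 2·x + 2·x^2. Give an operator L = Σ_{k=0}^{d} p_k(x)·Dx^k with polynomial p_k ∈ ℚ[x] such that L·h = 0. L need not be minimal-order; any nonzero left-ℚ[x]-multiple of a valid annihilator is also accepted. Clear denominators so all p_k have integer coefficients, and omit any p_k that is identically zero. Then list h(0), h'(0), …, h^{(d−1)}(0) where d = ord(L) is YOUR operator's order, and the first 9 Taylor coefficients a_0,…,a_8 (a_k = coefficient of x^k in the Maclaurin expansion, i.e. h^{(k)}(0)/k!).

f: a_k = 0, 16, 0, -256/3, 0, 4096/5, 0, -65536/7, 0, …
L₀ from L_f via x↦r, Dx↦r'^{-1}Dx.
Derive L from L₀ (diff closure).
L = (-2 + 128·x + 512·x^2 + 768·x^3 + 384·x^4) + (1 + 2·x + 64·x^2 + 256·x^3 + 320·x^4 + 128·x^5)·Dx  (order 1).
h: a_k = 32, 64, -2048, -8192, 120832, 782336, -6553600, -65011712, 311558144, …
ICs: h(0) = 32.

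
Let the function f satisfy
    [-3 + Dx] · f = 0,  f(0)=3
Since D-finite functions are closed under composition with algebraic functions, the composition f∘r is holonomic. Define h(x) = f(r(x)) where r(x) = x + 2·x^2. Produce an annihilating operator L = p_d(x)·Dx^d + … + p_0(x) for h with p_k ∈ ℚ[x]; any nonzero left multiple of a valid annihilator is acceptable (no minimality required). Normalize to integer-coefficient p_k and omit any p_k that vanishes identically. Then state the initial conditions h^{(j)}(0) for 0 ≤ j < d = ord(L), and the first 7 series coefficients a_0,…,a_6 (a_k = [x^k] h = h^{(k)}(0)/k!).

f: a_k = 3, 9, 27/2, 27/2, 81/8, 243/40, 243/80, …
L₀ from L_f via x↦r, Dx↦r'^{-1}Dx.
L = (-3 - 12·x) + Dx  (order 1).
h: a_k = 3, 9, 63/2, 135/2, 1161/8, 9963/40, 33183/80, …
ICs: h(0) = 3.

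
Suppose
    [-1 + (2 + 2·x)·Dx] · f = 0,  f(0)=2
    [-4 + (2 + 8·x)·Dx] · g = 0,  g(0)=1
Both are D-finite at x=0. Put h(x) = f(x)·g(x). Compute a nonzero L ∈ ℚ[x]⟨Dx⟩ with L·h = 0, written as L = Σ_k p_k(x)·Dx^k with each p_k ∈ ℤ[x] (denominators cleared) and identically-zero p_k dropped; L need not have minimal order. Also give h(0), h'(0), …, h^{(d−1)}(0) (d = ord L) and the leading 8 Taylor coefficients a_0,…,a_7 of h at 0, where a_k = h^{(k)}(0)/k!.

L = (-5 - 8·x) + (2 + 10·x + 8·x^2)·Dx  (order 1).
h: a_k = 2, 5, -9/4, 45/8, -981/64, 5715/128, -70029/512, 445725/1024, …
ICs: h(0) = 2.

f: a_k = 2, 1, -1/4, 1/8, -5/64, 7/128, -21/512, 33/1024, …
g: a_k = 1, 2, -2, 4, -10, 28, -84, 264, …
Product ⇒ symmetric product L₀, ord ≤ 1.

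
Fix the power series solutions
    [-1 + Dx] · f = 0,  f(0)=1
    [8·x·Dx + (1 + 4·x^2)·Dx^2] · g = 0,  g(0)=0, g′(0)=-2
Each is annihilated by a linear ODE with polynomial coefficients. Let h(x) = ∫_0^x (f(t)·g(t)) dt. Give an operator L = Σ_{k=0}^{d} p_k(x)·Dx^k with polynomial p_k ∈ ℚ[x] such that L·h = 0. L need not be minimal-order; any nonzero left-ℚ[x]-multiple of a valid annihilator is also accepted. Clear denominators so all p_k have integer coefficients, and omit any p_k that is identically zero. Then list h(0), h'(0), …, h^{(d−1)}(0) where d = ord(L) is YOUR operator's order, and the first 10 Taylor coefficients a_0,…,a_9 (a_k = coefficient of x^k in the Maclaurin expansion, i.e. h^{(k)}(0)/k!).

L = (1 - 8·x + 4·x^2)·Dx + (-2 + 8·x - 8·x^2)·Dx^2 + (1 + 4·x^2)·Dx^3  (order 3).
h: a_k = 0, 0, -1, -2/3, 5/12, 7/15, -103/120, -215/252, 12763/6720, 43447/22680, …
ICs: h(0) = 0, h′(0) = 0, h′′(0) = -2.

f: a_k = 1, 1, 1/2, 1/6, 1/24, 1/120, 1/720, 1/5040, 1/40320, 1/362880, …
g: a_k = 0, -2, 0, 8/3, 0, -32/5, 0, 128/7, 0, -512/9, …
f·g: L₀ = L_f ⊗_s L_g, ord ≤ 1·2.
h=∫h₀ ⇒ L = L₀·Dx.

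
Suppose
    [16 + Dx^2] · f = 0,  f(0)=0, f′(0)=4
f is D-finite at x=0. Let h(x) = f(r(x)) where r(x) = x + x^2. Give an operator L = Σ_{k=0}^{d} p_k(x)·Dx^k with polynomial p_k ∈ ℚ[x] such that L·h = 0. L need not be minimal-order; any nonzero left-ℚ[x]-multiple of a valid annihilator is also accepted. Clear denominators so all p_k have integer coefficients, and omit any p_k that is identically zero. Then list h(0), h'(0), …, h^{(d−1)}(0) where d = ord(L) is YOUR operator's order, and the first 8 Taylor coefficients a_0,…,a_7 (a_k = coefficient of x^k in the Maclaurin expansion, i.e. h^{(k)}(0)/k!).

L = (16 + 96·x + 192·x^2 + 128·x^3) - 2·Dx + (1 + 2·x)·Dx^2  (order 2).
h: a_k = 0, 4, 4, -32/3, -32, -352/15, 32, 25856/315, …
ICs: h(0) = 0, h′(0) = 4.

f: a_k = 0, 4, 0, -32/3, 0, 128/15, 0, -1024/315, …
Change of var in L_f (x↦r) gives L₀.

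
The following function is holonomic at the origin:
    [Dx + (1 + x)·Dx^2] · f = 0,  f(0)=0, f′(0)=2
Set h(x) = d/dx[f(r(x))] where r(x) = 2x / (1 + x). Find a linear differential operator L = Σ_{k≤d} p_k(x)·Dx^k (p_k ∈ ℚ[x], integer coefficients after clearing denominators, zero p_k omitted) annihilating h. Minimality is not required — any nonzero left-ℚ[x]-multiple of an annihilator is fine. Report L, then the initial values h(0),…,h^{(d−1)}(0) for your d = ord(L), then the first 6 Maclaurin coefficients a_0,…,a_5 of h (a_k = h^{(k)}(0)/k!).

L = (4 + 6·x) + (1 + 4·x + 3·x^2)·Dx  (order 1).
h: a_k = 4, -16, 52, -160, 484, -1456, …
ICs: h(0) = 4.

f: a_k = 0, 2, -1, 2/3, -1/2, 2/5, …
h₀=f(r): pull back L_f along r ⇒ L₀.
h=h₀': d/dx-closure on L₀ ⇒ L.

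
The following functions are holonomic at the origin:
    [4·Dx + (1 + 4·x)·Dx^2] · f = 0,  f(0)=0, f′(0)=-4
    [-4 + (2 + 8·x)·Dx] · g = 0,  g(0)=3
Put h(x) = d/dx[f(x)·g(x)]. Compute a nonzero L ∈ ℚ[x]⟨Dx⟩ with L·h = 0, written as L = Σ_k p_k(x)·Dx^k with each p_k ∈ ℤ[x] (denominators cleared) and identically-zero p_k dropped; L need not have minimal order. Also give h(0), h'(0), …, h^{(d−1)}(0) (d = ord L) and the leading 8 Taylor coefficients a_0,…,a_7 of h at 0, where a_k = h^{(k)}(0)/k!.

L = 4 + (8 + 32·x)·Dx + (1 + 8·x + 16·x^2)·Dx^2  (order 2).
h: a_k = -12, 0, 24, -128, 568, -11904/5, 48688/5, -1376768/35, …
ICs: h(0) = -12, h′(0) = 0.

f: a_k = 0, -4, 8, -64/3, 64, -1024/5, 2048/3, -16384/7, …
g: a_k = 3, 6, -6, 12, -30, 84, -252, 792, …
f·g: L₀ = L_f ⊗_s L_g, ord ≤ 2·1.
Differentiate: ansatz ord ≤ ord L₀ ⇒ L.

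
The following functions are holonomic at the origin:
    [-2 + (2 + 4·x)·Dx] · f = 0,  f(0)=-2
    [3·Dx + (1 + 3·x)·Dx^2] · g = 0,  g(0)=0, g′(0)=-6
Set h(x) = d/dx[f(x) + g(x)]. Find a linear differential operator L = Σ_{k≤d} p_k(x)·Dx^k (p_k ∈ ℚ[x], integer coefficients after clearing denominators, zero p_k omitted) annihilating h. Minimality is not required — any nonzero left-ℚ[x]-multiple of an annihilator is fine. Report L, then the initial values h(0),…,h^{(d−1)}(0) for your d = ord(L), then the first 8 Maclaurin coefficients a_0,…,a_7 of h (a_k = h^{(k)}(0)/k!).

L = (9 + 9·x) + (15 + 54·x + 45·x^2)·Dx + (2 + 13·x + 27·x^2 + 18·x^3)·Dx^2  (order 2).
h: a_k = -8, 20, -57, 167, -1979/4, 5895/4, -35223/8, 105405/8, …
ICs: h(0) = -8, h′(0) = 20.

f: a_k = -2, -2, 1, -1, 5/4, -7/4, 21/8, -33/8, …
g: a_k = 0, -6, 9, -18, 81/2, -486/5, 243, -4374/7, …
L₀ := lclm(L_f,L_g); ord L₀ ≤ 1+2.
h₀' ⇒ L via d/dx closure of L₀.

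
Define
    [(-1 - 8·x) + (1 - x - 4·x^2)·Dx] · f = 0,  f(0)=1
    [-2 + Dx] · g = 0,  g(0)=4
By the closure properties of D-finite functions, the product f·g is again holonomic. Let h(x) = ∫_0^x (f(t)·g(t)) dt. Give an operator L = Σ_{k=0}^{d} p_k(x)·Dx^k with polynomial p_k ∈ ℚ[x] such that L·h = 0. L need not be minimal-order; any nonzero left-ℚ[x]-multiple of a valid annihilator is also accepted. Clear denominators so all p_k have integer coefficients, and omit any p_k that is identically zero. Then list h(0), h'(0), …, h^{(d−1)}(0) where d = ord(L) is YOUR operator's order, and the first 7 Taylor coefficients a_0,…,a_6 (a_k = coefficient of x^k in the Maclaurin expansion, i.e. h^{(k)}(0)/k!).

L = (3 + 6·x - 8·x^2)·Dx + (-1 + x + 4·x^2)·Dx^2  (order 2).
h: a_k = 0, 4, 6, 12, 67/3, 236/5, 1486/15, …
ICs: h(0) = 0, h′(0) = 4.

f: a_k = 1, 1, 5, 9, 29, 65, 181, …
g: a_k = 4, 8, 8, 16/3, 8/3, 16/15, 16/45, …
Sym-product of L_f,L_g gives L₀ (≤ ord 1).
∫: right-multiply L₀ by Dx.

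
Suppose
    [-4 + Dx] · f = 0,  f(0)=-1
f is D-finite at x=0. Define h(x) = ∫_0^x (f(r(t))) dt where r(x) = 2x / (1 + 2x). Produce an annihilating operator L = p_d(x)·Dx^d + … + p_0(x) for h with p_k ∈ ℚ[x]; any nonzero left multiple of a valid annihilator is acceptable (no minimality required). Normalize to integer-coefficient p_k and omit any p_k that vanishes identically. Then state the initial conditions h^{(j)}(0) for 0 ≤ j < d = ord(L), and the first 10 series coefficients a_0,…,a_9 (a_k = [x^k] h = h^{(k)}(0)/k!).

L = -8·Dx + (1 + 4·x + 4·x^2)·Dx^2  (order 2).
h: a_k = 0, -1, -4, -16/3, 8/3, 64/15, -448/45, 2816/315, 1088/315, -80896/2835, …
ICs: h(0) = 0, h′(0) = -1.

f: a_k = -1, -4, -8, -32/3, -32/3, -128/15, -256/45, -1024/315, -512/315, -2048/2835, …
Substitute x→r, Dx→(1/r')Dx; clear ⇒ L₀.
h=∫₀ˣh₀: take L = L₀·Dx.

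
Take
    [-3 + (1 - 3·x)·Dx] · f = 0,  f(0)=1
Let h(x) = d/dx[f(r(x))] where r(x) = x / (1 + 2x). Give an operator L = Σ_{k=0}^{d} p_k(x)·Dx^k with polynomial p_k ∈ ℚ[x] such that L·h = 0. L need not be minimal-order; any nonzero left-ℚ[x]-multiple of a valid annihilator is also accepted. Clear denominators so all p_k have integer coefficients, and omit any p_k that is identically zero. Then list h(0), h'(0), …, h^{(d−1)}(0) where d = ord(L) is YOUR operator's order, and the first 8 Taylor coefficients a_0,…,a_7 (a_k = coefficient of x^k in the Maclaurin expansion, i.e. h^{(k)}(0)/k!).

f: a_k = 1, 3, 9, 27, 81, 243, 729, 2187, …
Change of var in L_f (x↦r) gives L₀.
Derive L from L₀ (diff closure).
L = 4 + (-2 + 2·x)·Dx  (order 1).
h: a_k = 3, 6, 9, 12, 15, 18, 21, 24, …
ICs: h(0) = 3.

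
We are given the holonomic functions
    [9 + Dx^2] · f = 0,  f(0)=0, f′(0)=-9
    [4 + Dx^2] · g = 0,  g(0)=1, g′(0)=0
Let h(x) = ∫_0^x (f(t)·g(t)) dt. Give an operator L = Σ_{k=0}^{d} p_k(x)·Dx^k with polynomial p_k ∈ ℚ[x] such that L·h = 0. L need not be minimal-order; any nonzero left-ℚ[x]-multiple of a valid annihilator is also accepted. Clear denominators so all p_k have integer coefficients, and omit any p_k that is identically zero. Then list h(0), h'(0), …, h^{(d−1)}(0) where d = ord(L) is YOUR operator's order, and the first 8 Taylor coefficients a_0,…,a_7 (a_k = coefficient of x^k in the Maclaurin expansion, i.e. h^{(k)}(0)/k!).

f: a_k = 0, -9, 0, 27/2, 0, -243/40, 0, 729/560, …
g: a_k = 1, 0, -2, 0, 2/3, 0, -4/45, 0, …
Product ⇒ symmetric product L₀, ord ≤ 4.
h=∫h₀ ⇒ L = L₀·Dx.
L = 25·Dx + 26·Dx^3 + Dx^5  (order 5).
h: a_k = 0, 0, -9/2, 0, 63/8, 0, -521/80, 0, …
ICs: h(0) = 0, h′(0) = 0, h′′(0) = -9, h′′′(0) = 0, h′′′′(0) = 189.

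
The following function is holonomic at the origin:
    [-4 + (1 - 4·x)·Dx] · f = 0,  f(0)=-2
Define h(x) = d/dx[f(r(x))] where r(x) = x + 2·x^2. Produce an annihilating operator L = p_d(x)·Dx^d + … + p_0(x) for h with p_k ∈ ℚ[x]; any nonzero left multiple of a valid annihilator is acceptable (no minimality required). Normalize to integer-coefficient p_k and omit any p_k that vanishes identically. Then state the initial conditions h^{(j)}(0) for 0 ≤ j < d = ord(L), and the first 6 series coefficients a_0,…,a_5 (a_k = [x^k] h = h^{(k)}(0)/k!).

f: a_k = -2, -8, -32, -128, -512, -2048, …
f∘r: x↦r, Dx↦Dx/r' in L_f ⇒ L₀.
Derive L from L₀ (diff closure).
L = (12 + 48·x + 96·x^2) + (-1 + 24·x^2 + 32·x^3)·Dx  (order 1).
h: a_k = -8, -96, -768, -5632, -38400, -251904, …
ICs: h(0) = -8.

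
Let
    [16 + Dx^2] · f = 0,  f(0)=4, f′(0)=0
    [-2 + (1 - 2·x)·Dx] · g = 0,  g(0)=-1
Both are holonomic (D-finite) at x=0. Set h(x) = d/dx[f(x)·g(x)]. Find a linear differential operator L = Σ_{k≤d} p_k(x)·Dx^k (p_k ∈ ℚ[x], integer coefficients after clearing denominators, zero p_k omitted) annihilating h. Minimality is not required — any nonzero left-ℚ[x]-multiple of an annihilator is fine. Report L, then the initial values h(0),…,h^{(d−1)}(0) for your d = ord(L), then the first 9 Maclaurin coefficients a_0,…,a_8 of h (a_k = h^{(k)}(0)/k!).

L = (8 - 64·x + 64·x^2) + (-4 + 8·x)·Dx + (1 - 4·x + 4·x^2)·Dx^2  (order 2).
h: a_k = -8, 32, 96, 256/3, 640/3, 9728/15, 68096/45, 1073152/315, 268288/35, …
ICs: h(0) = -8, h′(0) = 32.

f: a_k = 4, 0, -32, 0, 128/3, 0, -1024/45, 0, 2048/315, …
g: a_k = -1, -2, -4, -8, -16, -32, -64, -128, -256, …
h₀=f·g: eliminate ⇒ L₀, order ≤ 2·1.
h=h₀': d/dx-closure on L₀ ⇒ L.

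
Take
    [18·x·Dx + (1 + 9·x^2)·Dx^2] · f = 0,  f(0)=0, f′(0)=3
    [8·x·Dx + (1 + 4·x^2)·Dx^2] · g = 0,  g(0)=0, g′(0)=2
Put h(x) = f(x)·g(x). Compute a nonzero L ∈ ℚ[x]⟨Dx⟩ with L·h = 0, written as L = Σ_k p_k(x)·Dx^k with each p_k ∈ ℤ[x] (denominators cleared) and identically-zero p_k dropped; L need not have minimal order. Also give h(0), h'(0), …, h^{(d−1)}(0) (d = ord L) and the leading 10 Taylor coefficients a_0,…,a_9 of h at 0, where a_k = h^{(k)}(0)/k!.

L = (-864·x - 18720·x^3 - 82944·x^5 + 134784·x^7 + 1119744·x^9)·Dx + (-52 - 3036·x^2 - 33696·x^4 - 72576·x^6 + 471744·x^8 + 1679616·x^10)·Dx^2 + (-104·x - 2072·x^3 - 11232·x^5 + 13968·x^7 + 269568·x^9 + 559872·x^11)·Dx^3 + (-1 - 26·x^2 - 205·x^4 + 7380·x^8 + 33696·x^10 + 46656·x^12)·Dx^4  (order 4).
h: a_k = 0, 0, 6, 0, -26, 0, 702/5, 0, -30342/35, 0, …
ICs: h(0) = 0, h′(0) = 0, h′′(0) = 12, h′′′(0) = 0.

f: a_k = 0, 3, 0, -9, 0, 243/5, 0, -2187/7, 0, 2187, …
g: a_k = 0, 2, 0, -8/3, 0, 32/5, 0, -128/7, 0, 512/9, …
Product ⇒ symmetric product L₀, ord ≤ 4.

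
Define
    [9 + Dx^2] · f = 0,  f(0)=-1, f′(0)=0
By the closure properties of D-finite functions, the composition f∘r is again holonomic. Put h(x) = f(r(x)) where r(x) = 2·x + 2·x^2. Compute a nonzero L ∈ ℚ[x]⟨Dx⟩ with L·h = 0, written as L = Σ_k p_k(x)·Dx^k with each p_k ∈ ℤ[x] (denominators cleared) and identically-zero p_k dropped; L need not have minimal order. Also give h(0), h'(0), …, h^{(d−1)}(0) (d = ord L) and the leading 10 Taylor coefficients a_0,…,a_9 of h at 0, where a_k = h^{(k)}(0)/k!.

L = (36 + 216·x + 432·x^2 + 288·x^3) - 2·Dx + (1 + 2·x)·Dx^2  (order 2).
h: a_k = -1, 0, 18, 36, -36, -216, -1296/5, 864/5, 30672/35, 33696/35, …
ICs: h(0) = -1, h′(0) = 0.

f: a_k = -1, 0, 9/2, 0, -27/8, 0, 81/80, 0, -729/4480, 0, …
L₀ from L_f via x↦r, Dx↦r'^{-1}Dx.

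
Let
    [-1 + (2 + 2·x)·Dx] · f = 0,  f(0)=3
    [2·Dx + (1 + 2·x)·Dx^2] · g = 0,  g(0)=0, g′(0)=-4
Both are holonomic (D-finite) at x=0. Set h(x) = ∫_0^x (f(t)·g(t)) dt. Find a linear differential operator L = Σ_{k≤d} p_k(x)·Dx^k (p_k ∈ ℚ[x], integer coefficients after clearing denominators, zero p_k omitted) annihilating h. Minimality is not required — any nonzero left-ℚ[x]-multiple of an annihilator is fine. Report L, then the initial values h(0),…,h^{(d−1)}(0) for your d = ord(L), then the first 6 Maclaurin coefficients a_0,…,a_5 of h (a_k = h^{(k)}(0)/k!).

f: a_k = 3, 3/2, -3/8, 3/16, -15/128, 21/256, …
g: a_k = 0, -4, 4, -16/3, 8, -64/5, …
L₀ := L_f ⊗_s L_g (sym. prod.), ord ≤ 2.
h=∫₀ˣh₀: take L = L₀·Dx.
L = (-1 + 2·x)·Dx + (4 + 4·x)·Dx^2 + (4 + 16·x + 20·x^2 + 8·x^3)·Dx^3  (order 3).
h: a_k = 0, 0, -6, 2, -17/8, 11/4, …
ICs: h(0) = 0, h′(0) = 0, h′′(0) = -12.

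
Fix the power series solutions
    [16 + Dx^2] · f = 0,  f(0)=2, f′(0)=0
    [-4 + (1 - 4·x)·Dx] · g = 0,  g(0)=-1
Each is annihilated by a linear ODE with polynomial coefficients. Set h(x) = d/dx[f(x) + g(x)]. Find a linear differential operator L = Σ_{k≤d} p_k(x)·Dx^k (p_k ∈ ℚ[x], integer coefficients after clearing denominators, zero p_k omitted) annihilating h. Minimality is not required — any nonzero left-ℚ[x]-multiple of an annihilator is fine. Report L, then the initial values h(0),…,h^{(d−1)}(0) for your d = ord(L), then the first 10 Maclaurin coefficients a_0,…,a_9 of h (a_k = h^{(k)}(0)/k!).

f: a_k = 2, 0, -16, 0, 64/3, 0, -512/45, 0, 1024/315, 0, …
g: a_k = -1, -4, -16, -64, -256, -1024, -4096, -16384, -65536, -262144, …
Weyl lclm of L_f,L_g ⇒ L₀ (ord ≤ 3).
h₀' ⇒ L via d/dx closure of L₀.
L = (1664 - 1024·x + 2048·x^2) + (-112 + 576·x - 768·x^2 + 1024·x^3)·Dx + (104 - 64·x + 128·x^2)·Dx^2 + (-7 + 36·x - 48·x^2 + 64·x^3)·Dx^3  (order 3).
h: a_k = -4, -64, -192, -2816/3, -5120, -369664/15, -114688, -165142528/315, -2359296, -29727145984/2835, …
ICs: h(0) = -4, h′(0) = -64, h′′(0) = -384.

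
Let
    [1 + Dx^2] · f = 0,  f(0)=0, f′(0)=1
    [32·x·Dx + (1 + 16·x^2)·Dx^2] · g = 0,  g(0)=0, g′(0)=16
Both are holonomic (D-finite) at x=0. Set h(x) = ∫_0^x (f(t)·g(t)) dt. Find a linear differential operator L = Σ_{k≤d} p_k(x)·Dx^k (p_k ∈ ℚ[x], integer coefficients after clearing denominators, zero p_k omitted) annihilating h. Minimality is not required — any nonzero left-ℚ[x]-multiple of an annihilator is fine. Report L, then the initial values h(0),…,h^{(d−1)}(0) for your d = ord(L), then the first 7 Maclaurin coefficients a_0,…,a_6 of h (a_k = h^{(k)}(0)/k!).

L = (1105 + 51776·x^2 + 22016·x^4 + 16384·x^6 + 65536·x^8)·Dx + (2112·x + 35840·x^3 + 49152·x^5 + 262144·x^7)·Dx^2 + (1122 + 52352·x^2 + 27648·x^4 + 32768·x^6 + 131072·x^8)·Dx^3 + (2112·x + 35840·x^3 + 49152·x^5 + 262144·x^7)·Dx^4 + (17 + 576·x^2 + 5632·x^4 + 16384·x^6 + 65536·x^8)·Dx^5  (order 5).
h: a_k = 0, 0, 0, 16/3, 0, -88/5, 0, …
ICs: h(0) = 0, h′(0) = 0, h′′(0) = 0, h′′′(0) = 32, h′′′′(0) = 0.

f: a_k = 0, 1, 0, -1/6, 0, 1/120, 0, …
g: a_k = 0, 16, 0, -256/3, 0, 4096/5, 0, …
L₀ := L_f ⊗_s L_g (sym. prod.), ord ≤ 4.
Integrate: L := L₀·Dx.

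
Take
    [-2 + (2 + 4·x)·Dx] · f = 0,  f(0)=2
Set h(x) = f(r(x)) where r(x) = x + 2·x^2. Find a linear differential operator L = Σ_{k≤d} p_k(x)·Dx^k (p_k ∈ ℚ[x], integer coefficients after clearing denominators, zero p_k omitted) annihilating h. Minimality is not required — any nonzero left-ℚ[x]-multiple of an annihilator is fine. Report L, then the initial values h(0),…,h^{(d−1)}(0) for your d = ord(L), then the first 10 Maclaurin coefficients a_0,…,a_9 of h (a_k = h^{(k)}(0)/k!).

f: a_k = 2, 2, -1, 1, -5/4, 7/4, -21/8, 33/8, -429/64, 715/64, …
Substitute x→r, Dx→(1/r')Dx; clear ⇒ L₀.
L = (-1 - 4·x) + (1 + 2·x + 4·x^2)·Dx  (order 1).
h: a_k = 2, 2, 3, -3, 3/4, 15/4, -57/8, 21/8, 867/64, -1893/64, …
ICs: h(0) = 2.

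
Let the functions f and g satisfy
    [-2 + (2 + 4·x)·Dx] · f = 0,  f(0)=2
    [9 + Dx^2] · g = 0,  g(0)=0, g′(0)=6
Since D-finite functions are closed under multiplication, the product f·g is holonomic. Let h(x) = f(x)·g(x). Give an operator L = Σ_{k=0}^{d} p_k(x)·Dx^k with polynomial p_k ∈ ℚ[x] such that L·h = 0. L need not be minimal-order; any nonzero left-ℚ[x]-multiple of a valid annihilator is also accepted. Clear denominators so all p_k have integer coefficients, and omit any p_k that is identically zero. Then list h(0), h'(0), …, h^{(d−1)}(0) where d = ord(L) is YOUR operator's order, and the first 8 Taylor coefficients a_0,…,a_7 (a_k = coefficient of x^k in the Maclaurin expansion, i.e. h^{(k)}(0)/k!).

f: a_k = 2, 2, -1, 1, -5/4, 7/4, -21/8, 33/8, …
g: a_k = 0, 6, 0, -9, 0, 81/20, 0, -243/280, …
f·g: L₀ = L_f ⊗_s L_g, ord ≤ 1·2.
L = (12 + 36·x + 36·x^2) + (-2 - 4·x)·Dx + (1 + 4·x + 4·x^2)·Dx^2  (order 2).
h: a_k = 0, 12, 12, -24, -12, 48/5, 48/5, -72/7, …
ICs: h(0) = 0, h′(0) = 12.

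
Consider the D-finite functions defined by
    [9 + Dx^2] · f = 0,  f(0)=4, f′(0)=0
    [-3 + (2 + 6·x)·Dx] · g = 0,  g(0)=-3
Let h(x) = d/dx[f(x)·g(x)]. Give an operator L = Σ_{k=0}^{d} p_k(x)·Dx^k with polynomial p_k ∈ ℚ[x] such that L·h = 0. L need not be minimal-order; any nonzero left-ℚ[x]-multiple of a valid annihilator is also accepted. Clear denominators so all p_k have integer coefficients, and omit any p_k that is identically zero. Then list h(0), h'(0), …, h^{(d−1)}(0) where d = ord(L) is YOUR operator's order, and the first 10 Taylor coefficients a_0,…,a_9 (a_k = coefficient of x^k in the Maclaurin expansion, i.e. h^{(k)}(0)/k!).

f: a_k = 4, 0, -18, 0, 27/2, 0, -81/20, 0, 729/1120, 0, …
g: a_k = -3, -9/2, 27/8, -81/16, 1215/128, -5103/256, 45927/1024, -216513/2048, 8444007/32768, -42220035/65536, …
Product ⇒ symmetric product L₀, ord ≤ 2.
Derive L from L₀ (diff closure).
L = (477 + 3888·x + 11016·x^2 + 15552·x^3 + 11664·x^4) + (-12 - 324·x - 1296·x^2 - 1296·x^3)·Dx + (28 + 264·x + 972·x^2 + 1728·x^3 + 1296·x^4)·Dx^2  (order 2).
h: a_k = -18, 135, 729/4, -2025/8, -15795/64, 254421/640, -2046303/2560, 96330789/35840, -4776414561/573440, 4099459329/163840, …
ICs: h(0) = -18, h′(0) = 135.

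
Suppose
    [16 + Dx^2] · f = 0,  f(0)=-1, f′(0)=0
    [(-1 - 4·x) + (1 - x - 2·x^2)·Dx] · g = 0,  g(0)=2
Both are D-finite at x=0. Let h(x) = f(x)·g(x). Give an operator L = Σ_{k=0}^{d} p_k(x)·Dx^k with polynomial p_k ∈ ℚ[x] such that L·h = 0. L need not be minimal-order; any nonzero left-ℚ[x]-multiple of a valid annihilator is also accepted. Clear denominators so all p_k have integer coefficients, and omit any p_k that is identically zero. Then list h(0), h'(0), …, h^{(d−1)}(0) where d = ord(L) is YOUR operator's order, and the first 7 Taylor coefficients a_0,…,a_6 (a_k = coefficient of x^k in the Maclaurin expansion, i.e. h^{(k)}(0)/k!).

f: a_k = -1, 0, 8, 0, -32/3, 0, 256/45, …
g: a_k = 2, 2, 6, 10, 22, 42, 86, …
Sym-product of L_f,L_g gives L₀ (≤ ord 2).
L = (-12 + 16·x + 32·x^2) + (2 + 8·x)·Dx + (-1 + x + 2·x^2)·Dx^2  (order 2).
h: a_k = -2, -2, 10, 6, 14/3, 50/3, 1682/45, …
ICs: h(0) = -2, h′(0) = -2.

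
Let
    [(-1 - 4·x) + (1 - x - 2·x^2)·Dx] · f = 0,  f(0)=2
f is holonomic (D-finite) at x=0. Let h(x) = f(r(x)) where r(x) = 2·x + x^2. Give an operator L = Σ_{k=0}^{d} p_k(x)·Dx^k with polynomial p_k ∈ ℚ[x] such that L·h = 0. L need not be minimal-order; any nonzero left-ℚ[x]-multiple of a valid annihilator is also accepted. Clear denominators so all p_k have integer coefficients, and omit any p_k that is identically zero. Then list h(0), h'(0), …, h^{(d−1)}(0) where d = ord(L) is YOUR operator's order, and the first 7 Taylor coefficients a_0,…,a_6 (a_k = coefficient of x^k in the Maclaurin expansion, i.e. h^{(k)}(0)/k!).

L = (2 + 16·x + 8·x^2) + (-1 + 3·x + 6·x^2 + 2·x^3)·Dx  (order 1).
h: a_k = 2, 4, 26, 104, 478, 2108, 9402, …
ICs: h(0) = 2.

f: a_k = 2, 2, 6, 10, 22, 42, 86, …
L₀ from L_f via x↦r, Dx↦r'^{-1}Dx.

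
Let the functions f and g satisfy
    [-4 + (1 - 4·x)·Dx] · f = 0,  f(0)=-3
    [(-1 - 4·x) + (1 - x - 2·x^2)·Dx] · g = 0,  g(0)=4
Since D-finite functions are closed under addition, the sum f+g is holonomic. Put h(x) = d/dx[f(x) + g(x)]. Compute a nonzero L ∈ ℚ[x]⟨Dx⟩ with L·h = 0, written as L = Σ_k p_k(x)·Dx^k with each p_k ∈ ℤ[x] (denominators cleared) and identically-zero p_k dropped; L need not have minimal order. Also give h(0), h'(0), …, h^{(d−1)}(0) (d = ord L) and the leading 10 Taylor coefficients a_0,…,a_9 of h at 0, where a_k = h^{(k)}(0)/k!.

f: a_k = -3, -12, -48, -192, -768, -3072, -12288, -49152, -196608, -786432, …
g: a_k = 4, 4, 12, 20, 44, 84, 172, 340, 684, 1364, …
f+g: L₀ = lclm(L_f,L_g), ord ≤ 1+1.
Derive L from L₀ (diff closure).
L = (168 + 192·x + 1728·x^2 - 768·x^3 + 768·x^4) + (-33 - 144·x + 264·x^2 + 1056·x^3 - 576·x^4 + 768·x^5)·Dx + (1 + 13·x - 100·x^2 + 120·x^3 + 40·x^4 - 64·x^5 + 128·x^6)·Dx^2  (order 2).
h: a_k = -8, -72, -516, -2896, -14940, -72696, -341684, -1567392, -7065612, -31429960, …
ICs: h(0) = -8, h′(0) = -72.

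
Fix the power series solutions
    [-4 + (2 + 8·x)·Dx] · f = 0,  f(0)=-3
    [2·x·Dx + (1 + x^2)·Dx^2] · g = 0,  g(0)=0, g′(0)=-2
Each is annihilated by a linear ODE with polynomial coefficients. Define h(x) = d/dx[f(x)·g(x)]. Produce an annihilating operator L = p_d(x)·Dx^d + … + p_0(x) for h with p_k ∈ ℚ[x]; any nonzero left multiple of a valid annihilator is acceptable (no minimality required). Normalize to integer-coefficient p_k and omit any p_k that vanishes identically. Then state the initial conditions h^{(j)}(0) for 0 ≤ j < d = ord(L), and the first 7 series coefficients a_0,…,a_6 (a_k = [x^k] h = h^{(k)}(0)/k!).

f: a_k = -3, -6, 6, -12, 30, -84, 252, …
g: a_k = 0, -2, 0, 2/3, 0, -2/5, 0, …
Product ⇒ symmetric product L₀, ord ≤ 2.
h=h₀': d/dx-closure on L₀ ⇒ L.
L = (-10 + 40·x + 98·x^2 - 24·x^3 - 12·x^4) + (13 + 66·x + 117·x^2 + 226·x^3 - 84·x^4 - 48·x^5)·Dx + (3 + 23·x + 42·x^2 - x^3 + 23·x^4 - 24·x^5 - 16·x^6)·Dx^2  (order 2).
h: a_k = 6, 24, -42, 80, -274, 4872/5, -17054/5, …
ICs: h(0) = 6, h′(0) = 24.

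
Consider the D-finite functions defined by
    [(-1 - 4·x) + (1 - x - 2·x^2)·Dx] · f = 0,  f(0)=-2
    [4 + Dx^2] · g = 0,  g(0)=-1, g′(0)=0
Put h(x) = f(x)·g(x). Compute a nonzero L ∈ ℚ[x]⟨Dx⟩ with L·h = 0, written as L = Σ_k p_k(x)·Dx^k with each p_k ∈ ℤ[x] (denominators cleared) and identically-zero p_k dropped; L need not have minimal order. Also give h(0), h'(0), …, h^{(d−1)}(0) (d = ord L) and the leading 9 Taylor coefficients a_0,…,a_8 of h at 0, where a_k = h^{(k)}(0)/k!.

L = (4·x + 8·x^2) + (2 + 8·x)·Dx + (-1 + x + 2·x^2)·Dx^2  (order 2).
h: a_k = 2, 2, 2, 6, 34/3, 70/3, 2062/45, 4162/45, 58006/315, …
ICs: h(0) = 2, h′(0) = 2.

f: a_k = -2, -2, -6, -10, -22, -42, -86, -170, -342, …
g: a_k = -1, 0, 2, 0, -2/3, 0, 4/45, 0, -2/315, …
h₀=f·g: eliminate ⇒ L₀, order ≤ 1·2.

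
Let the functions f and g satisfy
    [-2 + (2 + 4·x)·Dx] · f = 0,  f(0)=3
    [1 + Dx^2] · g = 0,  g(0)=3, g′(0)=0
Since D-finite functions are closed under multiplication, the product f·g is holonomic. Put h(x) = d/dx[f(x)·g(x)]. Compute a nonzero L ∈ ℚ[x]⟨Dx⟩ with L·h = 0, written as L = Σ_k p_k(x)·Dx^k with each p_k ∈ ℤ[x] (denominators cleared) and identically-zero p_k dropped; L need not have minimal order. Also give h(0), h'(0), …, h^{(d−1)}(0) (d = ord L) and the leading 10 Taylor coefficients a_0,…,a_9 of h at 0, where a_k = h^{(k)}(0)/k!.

L = (2 + 12·x + 16·x^2 + 8·x^3 + 4·x^4) + (1 - 6·x^2 - 4·x^3)·Dx + (1 + 5·x + 9·x^2 + 8·x^3 + 4·x^4)·Dx^2  (order 2).
h: a_k = 9, -18, 0, -12, 30, -276/5, 518/5, -6856/35, 13014/35, -223232/315, …
ICs: h(0) = 9, h′(0) = -18.

f: a_k = 3, 3, -3/2, 3/2, -15/8, 21/8, -63/16, 99/16, -1287/128, 2145/128, …
g: a_k = 3, 0, -3/2, 0, 1/8, 0, -1/240, 0, 1/13440, 0, …
L₀ := L_f ⊗_s L_g (sym. prod.), ord ≤ 2.
Derive L from L₀ (diff closure).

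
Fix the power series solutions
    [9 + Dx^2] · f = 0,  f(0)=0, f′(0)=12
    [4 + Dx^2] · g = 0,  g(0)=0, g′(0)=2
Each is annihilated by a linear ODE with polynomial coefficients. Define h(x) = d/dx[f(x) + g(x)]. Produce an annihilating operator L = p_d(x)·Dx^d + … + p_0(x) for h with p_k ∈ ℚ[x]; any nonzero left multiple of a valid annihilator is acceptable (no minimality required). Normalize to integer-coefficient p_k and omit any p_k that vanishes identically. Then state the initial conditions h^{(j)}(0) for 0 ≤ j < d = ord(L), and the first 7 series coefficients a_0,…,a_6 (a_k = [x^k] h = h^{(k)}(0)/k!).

f: a_k = 0, 12, 0, -18, 0, 81/10, 0, …
g: a_k = 0, 2, 0, -4/3, 0, 4/15, 0, …
Sum ⇒ L₀ = lclm(L_f,L_g) in ℚ(x)⟨Dx⟩.
h₀' ⇒ L via d/dx closure of L₀.
L = 36 + 13·Dx^2 + Dx^4  (order 4).
h: a_k = 14, 0, -58, 0, 251/6, 0, -2219/180, …
ICs: h(0) = 14, h′(0) = 0, h′′(0) = -116, h′′′(0) = 0.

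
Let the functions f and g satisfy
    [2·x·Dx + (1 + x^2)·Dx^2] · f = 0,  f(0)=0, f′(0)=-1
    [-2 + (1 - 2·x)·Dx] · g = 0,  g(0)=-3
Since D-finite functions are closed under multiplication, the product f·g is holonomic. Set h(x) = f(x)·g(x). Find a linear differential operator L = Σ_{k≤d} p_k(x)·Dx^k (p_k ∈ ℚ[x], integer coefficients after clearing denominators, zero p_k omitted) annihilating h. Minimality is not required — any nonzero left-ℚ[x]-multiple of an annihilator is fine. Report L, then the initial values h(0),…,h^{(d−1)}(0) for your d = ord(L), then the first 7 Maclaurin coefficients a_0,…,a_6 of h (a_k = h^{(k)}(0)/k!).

L = 4·x + (4 - 2·x + 8·x^2)·Dx + (-1 + 2·x - x^2 + 2·x^3)·Dx^2  (order 2).
h: a_k = 0, 3, 6, 11, 22, 223/5, 446/5, …
ICs: h(0) = 0, h′(0) = 3.

f: a_k = 0, -1, 0, 1/3, 0, -1/5, 0, …
g: a_k = -3, -6, -12, -24, -48, -96, -192, …
Product ⇒ symmetric product L₀, ord ≤ 2.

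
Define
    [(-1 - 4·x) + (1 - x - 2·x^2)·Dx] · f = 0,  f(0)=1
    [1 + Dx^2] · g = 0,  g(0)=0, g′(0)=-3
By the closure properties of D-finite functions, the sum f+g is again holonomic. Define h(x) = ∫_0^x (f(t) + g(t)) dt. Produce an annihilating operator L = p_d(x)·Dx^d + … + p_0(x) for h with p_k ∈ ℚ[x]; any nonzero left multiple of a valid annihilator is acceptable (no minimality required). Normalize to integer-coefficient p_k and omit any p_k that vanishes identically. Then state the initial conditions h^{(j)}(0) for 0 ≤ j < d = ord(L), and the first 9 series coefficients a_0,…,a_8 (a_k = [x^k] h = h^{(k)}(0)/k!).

f: a_k = 1, 1, 3, 5, 11, 21, 43, 85, 171, …
g: a_k = 0, -3, 0, 1/2, 0, -1/40, 0, 1/1680, 0, …
Weyl lclm of L_f,L_g ⇒ L₀ (ord ≤ 3).
h=∫₀ˣh₀: take L = L₀·Dx.
L = (31 + 146·x + 133·x^2 + 184·x^3 + 20·x^4 + 16·x^5)·Dx + (-7 - 3·x + 3·x^2 + 37·x^3 + 42·x^4 + 12·x^5 + 8·x^6)·Dx^2 + (31 + 146·x + 133·x^2 + 184·x^3 + 20·x^4 + 16·x^5)·Dx^3 + (-7 - 3·x + 3·x^2 + 37·x^3 + 42·x^4 + 12·x^5 + 8·x^6)·Dx^4  (order 4).
h: a_k = 0, 1, -1, 1, 11/8, 11/5, 839/240, 43/7, 142801/13440, …
ICs: h(0) = 0, h′(0) = 1, h′′(0) = -2, h′′′(0) = 6.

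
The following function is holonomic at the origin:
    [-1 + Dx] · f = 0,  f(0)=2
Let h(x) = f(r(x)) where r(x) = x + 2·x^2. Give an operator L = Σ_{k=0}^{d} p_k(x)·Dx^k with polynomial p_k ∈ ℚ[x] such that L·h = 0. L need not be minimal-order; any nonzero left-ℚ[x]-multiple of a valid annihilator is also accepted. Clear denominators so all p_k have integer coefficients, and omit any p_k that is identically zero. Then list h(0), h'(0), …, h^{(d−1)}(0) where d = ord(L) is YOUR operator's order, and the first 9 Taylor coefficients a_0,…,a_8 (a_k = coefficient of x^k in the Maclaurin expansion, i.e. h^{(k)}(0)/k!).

L = (-1 - 4·x) + Dx  (order 1).
h: a_k = 2, 2, 5, 13/3, 73/12, 281/60, 1741/360, 1697/504, 57233/20160, …
ICs: h(0) = 2.

f: a_k = 2, 2, 1, 1/3, 1/12, 1/60, 1/360, 1/2520, 1/20160, …
f∘r: x↦r, Dx↦Dx/r' in L_f ⇒ L₀.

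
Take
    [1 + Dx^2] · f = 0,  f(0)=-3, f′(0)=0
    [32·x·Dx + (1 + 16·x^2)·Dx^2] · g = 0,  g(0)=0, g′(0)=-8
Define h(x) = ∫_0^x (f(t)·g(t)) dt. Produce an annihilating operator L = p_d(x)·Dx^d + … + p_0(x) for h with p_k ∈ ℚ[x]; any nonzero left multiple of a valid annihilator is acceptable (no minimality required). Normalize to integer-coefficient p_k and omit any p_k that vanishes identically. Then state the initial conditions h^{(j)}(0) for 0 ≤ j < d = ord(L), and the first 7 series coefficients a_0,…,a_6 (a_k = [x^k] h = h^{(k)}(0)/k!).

f: a_k = -3, 0, 3/2, 0, -1/8, 0, 1/240, …
g: a_k = 0, -8, 0, 128/3, 0, -2048/5, 0, …
L₀ := L_f ⊗_s L_g (sym. prod.), ord ≤ 4.
h=∫h₀ ⇒ L = L₀·Dx.
L = (1105 + 51776·x^2 + 22016·x^4 + 16384·x^6 + 65536·x^8)·Dx + (2112·x + 35840·x^3 + 49152·x^5 + 262144·x^7)·Dx^2 + (1122 + 52352·x^2 + 27648·x^4 + 32768·x^6 + 131072·x^8)·Dx^3 + (2112·x + 35840·x^3 + 49152·x^5 + 262144·x^7)·Dx^4 + (17 + 576·x^2 + 5632·x^4 + 16384·x^6 + 65536·x^8)·Dx^5  (order 5).
h: a_k = 0, 0, 12, 0, -35, 0, 6469/30, …
ICs: h(0) = 0, h′(0) = 0, h′′(0) = 24, h′′′(0) = 0, h′′′′(0) = -840.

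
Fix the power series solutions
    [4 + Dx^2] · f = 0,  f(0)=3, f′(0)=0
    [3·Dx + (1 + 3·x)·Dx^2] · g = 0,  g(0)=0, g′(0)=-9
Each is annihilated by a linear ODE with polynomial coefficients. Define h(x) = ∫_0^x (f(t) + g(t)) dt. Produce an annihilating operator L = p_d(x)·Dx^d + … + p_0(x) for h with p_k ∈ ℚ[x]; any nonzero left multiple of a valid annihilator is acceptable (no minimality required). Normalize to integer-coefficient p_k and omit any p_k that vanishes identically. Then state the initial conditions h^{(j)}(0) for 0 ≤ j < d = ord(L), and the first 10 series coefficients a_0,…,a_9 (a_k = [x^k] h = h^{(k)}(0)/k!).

f: a_k = 3, 0, -6, 0, 2, 0, -4/15, 0, 2/105, 0, …
g: a_k = 0, -9, 27/2, -27, 243/4, -729/5, 729/2, -6561/7, 19683/8, -6561, …
f+g: L₀ = lclm(L_f,L_g), ord ≤ 2+2.
h=∫₀ˣh₀: take L = L₀·Dx.
L = (348 + 144·x + 216·x^2)·Dx^2 + (44 + 180·x + 216·x^2 + 216·x^3)·Dx^3 + (87 + 36·x + 54·x^2)·Dx^4 + (11 + 45·x + 54·x^2 + 54·x^3)·Dx^5  (order 5).
h: a_k = 0, 3, -9/2, 5/2, -27/4, 251/20, -243/10, 1561/30, -6561/56, 2066731/7560, …
ICs: h(0) = 0, h′(0) = 3, h′′(0) = -9, h′′′(0) = 15, h′′′′(0) = -162.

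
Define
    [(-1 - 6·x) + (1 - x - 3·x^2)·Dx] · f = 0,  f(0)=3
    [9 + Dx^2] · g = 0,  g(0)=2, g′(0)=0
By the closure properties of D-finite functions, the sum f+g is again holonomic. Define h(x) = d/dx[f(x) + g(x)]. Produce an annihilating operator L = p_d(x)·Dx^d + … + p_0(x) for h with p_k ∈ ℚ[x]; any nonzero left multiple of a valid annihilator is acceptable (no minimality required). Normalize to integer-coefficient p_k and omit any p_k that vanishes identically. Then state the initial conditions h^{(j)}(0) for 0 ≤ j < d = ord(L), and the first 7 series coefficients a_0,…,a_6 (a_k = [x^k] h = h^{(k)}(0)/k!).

L = (1584 + 7614·x + 25326·x^2 + 15390·x^3 + 26730·x^4 + 13122·x^5 + 13122·x^6) + (-153 - 819·x + 918·x^2 + 2133·x^3 + 1620·x^4 + 3645·x^5 + 5103·x^6 + 4374·x^7)·Dx + (176 + 846·x + 2814·x^2 + 1710·x^3 + 2970·x^4 + 1458·x^5 + 1458·x^6)·Dx^2 + (-17 - 91·x + 102·x^2 + 237·x^3 + 180·x^4 + 405·x^5 + 567·x^6 + 486·x^7)·Dx^3  (order 3).
h: a_k = 3, 6, 63, 255, 600, 34677/20, 4557, …
ICs: h(0) = 3, h′(0) = 6, h′′(0) = 126.

f: a_k = 3, 3, 12, 21, 57, 120, 291, …
g: a_k = 2, 0, -9, 0, 27/4, 0, -81/40, …
Sum ⇒ L₀ = lclm(L_f,L_g) in ℚ(x)⟨Dx⟩.
Derive L from L₀ (diff closure).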